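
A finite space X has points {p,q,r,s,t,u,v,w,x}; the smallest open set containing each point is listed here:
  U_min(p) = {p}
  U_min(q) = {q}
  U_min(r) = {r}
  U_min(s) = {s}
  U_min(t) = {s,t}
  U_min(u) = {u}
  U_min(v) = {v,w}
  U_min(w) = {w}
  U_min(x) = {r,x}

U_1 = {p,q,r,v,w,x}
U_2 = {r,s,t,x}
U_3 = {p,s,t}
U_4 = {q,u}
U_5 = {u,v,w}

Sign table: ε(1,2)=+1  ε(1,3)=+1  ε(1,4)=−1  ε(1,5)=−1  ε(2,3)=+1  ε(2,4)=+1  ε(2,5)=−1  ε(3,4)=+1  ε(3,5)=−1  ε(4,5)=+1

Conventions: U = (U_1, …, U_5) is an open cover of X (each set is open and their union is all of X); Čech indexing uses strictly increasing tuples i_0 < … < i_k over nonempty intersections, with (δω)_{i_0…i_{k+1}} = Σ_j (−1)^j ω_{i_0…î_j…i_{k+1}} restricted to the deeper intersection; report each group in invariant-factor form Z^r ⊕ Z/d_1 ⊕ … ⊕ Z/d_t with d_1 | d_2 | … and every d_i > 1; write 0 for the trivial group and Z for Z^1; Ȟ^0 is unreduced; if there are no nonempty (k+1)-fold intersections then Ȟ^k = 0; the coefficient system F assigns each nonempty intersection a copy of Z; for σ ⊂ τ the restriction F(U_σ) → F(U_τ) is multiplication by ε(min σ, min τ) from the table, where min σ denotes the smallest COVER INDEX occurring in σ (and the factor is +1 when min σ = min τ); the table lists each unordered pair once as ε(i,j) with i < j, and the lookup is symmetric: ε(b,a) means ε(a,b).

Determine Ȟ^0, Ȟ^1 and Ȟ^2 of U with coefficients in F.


Ȟ^0 ≅ Z,  Ȟ^1 ≅ Z^2,  Ȟ^2 ≅ 0

intersection data:
  U12={r,x} U13={p} U14={q} U15={v,w} U23={s,t} U45={u}
C dims 5,6; δ0: rk 4, SNF 1^4
Ȟ^0 = (5 − 4) − 0 = 1, so Ȟ^0 ≅ Z
Ȟ^1 = (6 − 0) − 4 = 2, so Ȟ^1 ≅ Z^2
Ȟ^2 = (0 − 0) − 0 = 0, so Ȟ^2 ≅ 0


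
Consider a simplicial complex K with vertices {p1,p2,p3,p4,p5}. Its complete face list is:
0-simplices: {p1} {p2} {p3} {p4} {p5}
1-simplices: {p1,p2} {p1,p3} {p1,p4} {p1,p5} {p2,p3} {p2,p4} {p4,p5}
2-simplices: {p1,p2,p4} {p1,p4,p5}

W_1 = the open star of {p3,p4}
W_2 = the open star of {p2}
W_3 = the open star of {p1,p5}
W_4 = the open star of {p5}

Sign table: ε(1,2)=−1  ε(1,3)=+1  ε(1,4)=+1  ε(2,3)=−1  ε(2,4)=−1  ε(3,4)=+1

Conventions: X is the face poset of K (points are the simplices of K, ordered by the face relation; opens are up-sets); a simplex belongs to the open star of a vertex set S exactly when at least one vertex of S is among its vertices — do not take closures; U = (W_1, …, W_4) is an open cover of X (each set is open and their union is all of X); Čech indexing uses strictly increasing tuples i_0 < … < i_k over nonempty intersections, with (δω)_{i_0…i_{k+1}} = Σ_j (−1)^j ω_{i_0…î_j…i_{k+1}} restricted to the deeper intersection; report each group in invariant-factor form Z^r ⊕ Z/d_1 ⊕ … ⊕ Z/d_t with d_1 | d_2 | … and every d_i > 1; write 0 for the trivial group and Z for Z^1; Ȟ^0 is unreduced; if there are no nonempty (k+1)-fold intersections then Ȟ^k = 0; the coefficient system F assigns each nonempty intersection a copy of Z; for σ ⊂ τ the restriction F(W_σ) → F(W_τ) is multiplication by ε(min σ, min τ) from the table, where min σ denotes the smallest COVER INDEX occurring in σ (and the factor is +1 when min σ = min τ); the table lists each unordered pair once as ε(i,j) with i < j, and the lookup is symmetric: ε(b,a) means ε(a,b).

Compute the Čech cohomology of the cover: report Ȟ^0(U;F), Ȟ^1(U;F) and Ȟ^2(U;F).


Ȟ^0(U;F) ≅ Z,  Ȟ^1(U;F) ≅ 0,  Ȟ^2(U;F) ≅ 0

nerve of the cover:
  W1={{p3},{p4},{p1,p3},{p1,p4},{p2,p3},{p2,p4},{p4,p5},{p1,p2,p4},{p1,p4,p5}} W2={{p2},{p1,p2},{p2,p3},{p2,p4},{p1,p2,p4}} W3={{p1},{p5},{p1,p2},{p1,p3},{p1,p4},{p1,p5},{p4,p5},{p1,p2,p4},{p1,p4,p5}} W4={{p5},{p1,p5},{p4,p5},{p1,p4,p5}}
  W12={{p2,p3},{p2,p4},{p1,p2,p4}} W13={{p1,p3},{p1,p4},{p4,p5},{p1,p2,p4},{p1,p4,p5}} W14={{p4,p5},{p1,p4,p5}} W23={{p1,p2},{p1,p2,p4}} W34={{p5},{p1,p5},{p4,p5},{p1,p4,p5}}
  W123={{p1,p2,p4}} W134={{p4,p5},{p1,p4,p5}}
C dims 4,5,2; δ0: rk 3, SNF 1^3; δ1: rk 2, SNF 1^2
Ȟ^0 = (4 − 3) − 0 = 1, so Ȟ^0 ≅ Z
Ȟ^1 = (5 − 2) − 3 = 0, so Ȟ^1 ≅ 0
Ȟ^2 = (2 − 0) − 2 = 0, so Ȟ^2 ≅ 0


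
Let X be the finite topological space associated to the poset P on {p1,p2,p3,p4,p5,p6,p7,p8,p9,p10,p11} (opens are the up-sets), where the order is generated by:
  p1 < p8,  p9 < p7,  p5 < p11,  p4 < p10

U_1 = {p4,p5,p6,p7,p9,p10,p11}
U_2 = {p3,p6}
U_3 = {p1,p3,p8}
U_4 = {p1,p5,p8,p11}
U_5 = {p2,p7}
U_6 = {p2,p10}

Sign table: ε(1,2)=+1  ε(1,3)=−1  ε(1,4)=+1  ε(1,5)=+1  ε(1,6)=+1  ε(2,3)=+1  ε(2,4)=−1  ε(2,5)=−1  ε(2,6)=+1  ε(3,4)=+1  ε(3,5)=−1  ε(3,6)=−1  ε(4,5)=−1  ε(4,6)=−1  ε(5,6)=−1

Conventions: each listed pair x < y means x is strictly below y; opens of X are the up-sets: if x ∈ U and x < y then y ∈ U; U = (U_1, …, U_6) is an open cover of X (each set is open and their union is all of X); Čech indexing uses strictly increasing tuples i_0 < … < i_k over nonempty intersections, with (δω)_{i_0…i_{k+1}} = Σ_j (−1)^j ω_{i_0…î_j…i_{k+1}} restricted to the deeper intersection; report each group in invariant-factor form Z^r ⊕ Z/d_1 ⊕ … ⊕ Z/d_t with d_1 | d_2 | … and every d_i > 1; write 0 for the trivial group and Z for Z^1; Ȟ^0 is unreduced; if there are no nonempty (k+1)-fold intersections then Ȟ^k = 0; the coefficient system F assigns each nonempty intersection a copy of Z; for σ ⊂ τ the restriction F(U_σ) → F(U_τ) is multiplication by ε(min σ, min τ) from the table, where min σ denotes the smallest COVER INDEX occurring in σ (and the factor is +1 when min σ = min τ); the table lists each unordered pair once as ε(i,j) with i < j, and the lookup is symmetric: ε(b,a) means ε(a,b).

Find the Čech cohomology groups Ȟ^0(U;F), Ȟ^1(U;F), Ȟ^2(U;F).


intersection data:
  U12={p6} U14={p5,p11} U15={p7} U16={p10} U23={p3} U34={p1,p8} U56={p2}
C dims 6,7; δ0: rk 6, SNF 1^5·2
Ȟ^0 = (6 − 6) − 0 = 0, so Ȟ^0 ≅ 0
Ȟ^1 = (7 − 0) − 6 = 1 plus torsion [2], so Ȟ^1 ≅ Z ⊕ Z/2
Ȟ^2 = (0 − 0) − 0 = 0, so Ȟ^2 ≅ 0

Ȟ^0(U;F) ≅ 0; Ȟ^1(U;F) ≅ Z ⊕ Z/2; Ȟ^2(U;F) ≅ 0


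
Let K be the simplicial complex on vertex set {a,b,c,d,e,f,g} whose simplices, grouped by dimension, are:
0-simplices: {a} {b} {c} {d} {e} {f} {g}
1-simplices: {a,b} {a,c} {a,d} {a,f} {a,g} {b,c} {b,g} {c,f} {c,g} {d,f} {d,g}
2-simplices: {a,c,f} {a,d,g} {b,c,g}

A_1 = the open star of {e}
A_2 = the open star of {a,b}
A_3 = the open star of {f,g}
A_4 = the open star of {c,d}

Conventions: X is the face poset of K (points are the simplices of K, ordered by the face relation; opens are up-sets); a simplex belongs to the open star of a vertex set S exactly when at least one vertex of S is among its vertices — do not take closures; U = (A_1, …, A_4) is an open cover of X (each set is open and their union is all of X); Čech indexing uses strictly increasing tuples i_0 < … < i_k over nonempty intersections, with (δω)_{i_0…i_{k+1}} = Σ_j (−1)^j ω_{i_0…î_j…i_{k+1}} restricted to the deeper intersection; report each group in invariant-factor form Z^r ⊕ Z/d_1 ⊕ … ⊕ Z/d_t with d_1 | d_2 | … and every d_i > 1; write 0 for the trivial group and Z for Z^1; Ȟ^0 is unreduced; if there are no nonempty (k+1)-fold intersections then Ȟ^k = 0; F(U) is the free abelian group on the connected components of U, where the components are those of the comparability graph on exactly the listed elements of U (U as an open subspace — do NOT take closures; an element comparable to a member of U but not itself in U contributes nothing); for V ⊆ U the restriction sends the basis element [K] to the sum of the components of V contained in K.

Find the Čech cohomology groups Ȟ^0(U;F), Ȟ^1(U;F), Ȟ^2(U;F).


nerve simplices:
  A1={{e}} A2={{a},{b},{a,b},{a,c},{a,d},{a,f},{a,g},{b,c},{b,g},{a,c,f},{a,d,g},{b,c,g}} A3={{f},{g},{a,f},{a,g},{b,g},{c,f},{c,g},{d,f},{d,g},{a,c,f},{a,d,g},{b,c,g}} A4={{c},{d},{a,c},{a,d},{b,c},{c,f},{c,g},{d,f},{d,g},{a,c,f},{a,d,g},{b,c,g}}
  A23={{a,f},{a,g},{b,g},{a,c,f},{a,d,g},{b,c,g}} A24={{a,c},{a,d},{b,c},{a,c,f},{a,d,g},{b,c,g}} A34={{c,f},{c,g},{d,f},{d,g},{a,c,f},{a,d,g},{b,c,g}}
  A234={{a,c,f},{a,d,g},{b,c,g}}
components per intersection:
  A1: {{e}}
  A2: {{a},{b},{a,b},{a,c},{a,d},{a,f},{a,g},{b,c},{b,g},{a,c,f},{a,d,g},{b,c,g}}
  A3: {{f},{a,f},{c,f},{d,f},{a,c,f}} {{g},{a,g},{b,g},{c,g},{d,g},{a,d,g},{b,c,g}}
  A4: {{c},{a,c},{b,c},{c,f},{c,g},{a,c,f},{b,c,g}} {{d},{a,d},{d,f},{d,g},{a,d,g}}
  A23: {{a,f},{a,c,f}} {{a,g},{a,d,g}} {{b,g},{b,c,g}}
  A24: {{a,c},{a,c,f}} {{a,d},{a,d,g}} {{b,c},{b,c,g}}
  A34: {{c,f},{a,c,f}} {{c,g},{b,c,g}} {{d,f}} {{d,g},{a,d,g}}
  A234: {{a,c,f}} {{a,d,g}} {{b,c,g}}
C dims 6,10,3; δ0: rk 4, SNF 1^4; δ1: rk 3, SNF 1^3
degree 0: 6−4−0 = 2 → Ȟ^0 ≅ Z^2
degree 1: 10−3−4 = 3 → Ȟ^1 ≅ Z^3
degree 2: 3−0−3 = 0 → Ȟ^2 ≅ 0

Ȟ^0(U;F) ≅ Z^2, Ȟ^1(U;F) ≅ Z^3, Ȟ^2(U;F) ≅ 0


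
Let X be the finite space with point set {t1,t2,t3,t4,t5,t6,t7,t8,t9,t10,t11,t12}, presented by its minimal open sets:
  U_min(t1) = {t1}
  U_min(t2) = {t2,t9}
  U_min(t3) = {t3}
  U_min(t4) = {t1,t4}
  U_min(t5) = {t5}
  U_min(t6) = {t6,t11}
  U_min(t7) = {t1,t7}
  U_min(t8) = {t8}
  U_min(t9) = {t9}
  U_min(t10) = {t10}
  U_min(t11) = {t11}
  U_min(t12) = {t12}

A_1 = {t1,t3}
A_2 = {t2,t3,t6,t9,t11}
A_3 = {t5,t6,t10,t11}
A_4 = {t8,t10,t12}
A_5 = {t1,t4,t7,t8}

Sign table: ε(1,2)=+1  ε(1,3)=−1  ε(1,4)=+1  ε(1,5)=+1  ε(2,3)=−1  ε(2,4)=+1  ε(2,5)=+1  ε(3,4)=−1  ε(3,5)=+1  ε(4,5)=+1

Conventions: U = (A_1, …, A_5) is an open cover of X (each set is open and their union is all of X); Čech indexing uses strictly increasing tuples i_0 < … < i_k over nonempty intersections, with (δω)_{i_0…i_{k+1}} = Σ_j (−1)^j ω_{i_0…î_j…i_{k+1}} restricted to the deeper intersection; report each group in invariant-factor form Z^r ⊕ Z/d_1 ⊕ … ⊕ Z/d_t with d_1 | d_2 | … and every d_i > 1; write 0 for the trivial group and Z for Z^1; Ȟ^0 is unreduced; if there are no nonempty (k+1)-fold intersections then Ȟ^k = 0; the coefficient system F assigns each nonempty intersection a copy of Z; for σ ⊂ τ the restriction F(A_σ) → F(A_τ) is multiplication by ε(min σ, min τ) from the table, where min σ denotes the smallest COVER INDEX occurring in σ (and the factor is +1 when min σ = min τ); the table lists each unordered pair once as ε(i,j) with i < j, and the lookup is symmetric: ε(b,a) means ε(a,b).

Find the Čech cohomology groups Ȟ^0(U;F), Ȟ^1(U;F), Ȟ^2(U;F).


nerve of the cover:
  A12={t3} A15={t1} A23={t6,t11} A34={t10} A45={t8}
C dims 5,5; δ0: rk 4, SNF 1^4
Ȟ^0 = (5 − 4) − 0 = 1, so Ȟ^0 ≅ Z
Ȟ^1 = (5 − 0) − 4 = 1, so Ȟ^1 ≅ Z
Ȟ^2 = (0 − 0) − 0 = 0, so Ȟ^2 ≅ 0

Ȟ^0 = Z,  Ȟ^1 = Z,  Ȟ^2 = 0


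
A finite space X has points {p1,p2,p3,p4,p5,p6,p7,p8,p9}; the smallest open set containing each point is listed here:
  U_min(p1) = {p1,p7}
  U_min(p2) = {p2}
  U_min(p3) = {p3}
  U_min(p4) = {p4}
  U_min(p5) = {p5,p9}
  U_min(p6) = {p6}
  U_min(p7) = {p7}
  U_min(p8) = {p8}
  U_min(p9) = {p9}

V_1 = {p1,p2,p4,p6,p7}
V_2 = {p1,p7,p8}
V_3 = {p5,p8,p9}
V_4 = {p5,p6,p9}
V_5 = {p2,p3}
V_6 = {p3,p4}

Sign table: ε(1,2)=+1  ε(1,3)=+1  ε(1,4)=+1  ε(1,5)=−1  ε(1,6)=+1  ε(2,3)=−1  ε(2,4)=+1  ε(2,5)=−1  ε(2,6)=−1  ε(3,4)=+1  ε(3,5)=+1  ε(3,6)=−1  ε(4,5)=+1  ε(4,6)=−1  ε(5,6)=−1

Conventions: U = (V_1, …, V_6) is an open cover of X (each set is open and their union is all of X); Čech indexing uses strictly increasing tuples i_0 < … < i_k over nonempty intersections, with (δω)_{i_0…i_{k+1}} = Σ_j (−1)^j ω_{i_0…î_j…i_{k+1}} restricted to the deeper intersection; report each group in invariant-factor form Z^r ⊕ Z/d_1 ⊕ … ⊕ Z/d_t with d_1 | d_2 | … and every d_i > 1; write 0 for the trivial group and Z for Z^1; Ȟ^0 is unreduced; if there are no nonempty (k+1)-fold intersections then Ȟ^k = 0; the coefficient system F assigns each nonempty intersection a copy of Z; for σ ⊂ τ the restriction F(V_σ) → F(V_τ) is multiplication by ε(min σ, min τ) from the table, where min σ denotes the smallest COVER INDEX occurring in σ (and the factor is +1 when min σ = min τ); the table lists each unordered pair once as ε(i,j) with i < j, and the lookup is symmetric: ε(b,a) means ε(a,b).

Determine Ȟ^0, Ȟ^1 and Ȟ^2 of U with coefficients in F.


Ȟ^0(U;F) ≅ 0,  Ȟ^1(U;F) ≅ Z ⊕ Z/2,  Ȟ^2(U;F) ≅ 0

nerve of the cover:
  V12={p1,p7} V14={p6} V15={p2} V16={p4} V23={p8} V34={p5,p9} V56={p3}
C dims 6,7; δ0: rk 6, SNF 1^5·2
Ȟ^0 = (6 − 6) − 0 = 0, so Ȟ^0 ≅ 0
Ȟ^1 = (7 − 0) − 6 = 1 plus torsion [2], so Ȟ^1 ≅ Z ⊕ Z/2
Ȟ^2 = (0 − 0) − 0 = 0, so Ȟ^2 ≅ 0


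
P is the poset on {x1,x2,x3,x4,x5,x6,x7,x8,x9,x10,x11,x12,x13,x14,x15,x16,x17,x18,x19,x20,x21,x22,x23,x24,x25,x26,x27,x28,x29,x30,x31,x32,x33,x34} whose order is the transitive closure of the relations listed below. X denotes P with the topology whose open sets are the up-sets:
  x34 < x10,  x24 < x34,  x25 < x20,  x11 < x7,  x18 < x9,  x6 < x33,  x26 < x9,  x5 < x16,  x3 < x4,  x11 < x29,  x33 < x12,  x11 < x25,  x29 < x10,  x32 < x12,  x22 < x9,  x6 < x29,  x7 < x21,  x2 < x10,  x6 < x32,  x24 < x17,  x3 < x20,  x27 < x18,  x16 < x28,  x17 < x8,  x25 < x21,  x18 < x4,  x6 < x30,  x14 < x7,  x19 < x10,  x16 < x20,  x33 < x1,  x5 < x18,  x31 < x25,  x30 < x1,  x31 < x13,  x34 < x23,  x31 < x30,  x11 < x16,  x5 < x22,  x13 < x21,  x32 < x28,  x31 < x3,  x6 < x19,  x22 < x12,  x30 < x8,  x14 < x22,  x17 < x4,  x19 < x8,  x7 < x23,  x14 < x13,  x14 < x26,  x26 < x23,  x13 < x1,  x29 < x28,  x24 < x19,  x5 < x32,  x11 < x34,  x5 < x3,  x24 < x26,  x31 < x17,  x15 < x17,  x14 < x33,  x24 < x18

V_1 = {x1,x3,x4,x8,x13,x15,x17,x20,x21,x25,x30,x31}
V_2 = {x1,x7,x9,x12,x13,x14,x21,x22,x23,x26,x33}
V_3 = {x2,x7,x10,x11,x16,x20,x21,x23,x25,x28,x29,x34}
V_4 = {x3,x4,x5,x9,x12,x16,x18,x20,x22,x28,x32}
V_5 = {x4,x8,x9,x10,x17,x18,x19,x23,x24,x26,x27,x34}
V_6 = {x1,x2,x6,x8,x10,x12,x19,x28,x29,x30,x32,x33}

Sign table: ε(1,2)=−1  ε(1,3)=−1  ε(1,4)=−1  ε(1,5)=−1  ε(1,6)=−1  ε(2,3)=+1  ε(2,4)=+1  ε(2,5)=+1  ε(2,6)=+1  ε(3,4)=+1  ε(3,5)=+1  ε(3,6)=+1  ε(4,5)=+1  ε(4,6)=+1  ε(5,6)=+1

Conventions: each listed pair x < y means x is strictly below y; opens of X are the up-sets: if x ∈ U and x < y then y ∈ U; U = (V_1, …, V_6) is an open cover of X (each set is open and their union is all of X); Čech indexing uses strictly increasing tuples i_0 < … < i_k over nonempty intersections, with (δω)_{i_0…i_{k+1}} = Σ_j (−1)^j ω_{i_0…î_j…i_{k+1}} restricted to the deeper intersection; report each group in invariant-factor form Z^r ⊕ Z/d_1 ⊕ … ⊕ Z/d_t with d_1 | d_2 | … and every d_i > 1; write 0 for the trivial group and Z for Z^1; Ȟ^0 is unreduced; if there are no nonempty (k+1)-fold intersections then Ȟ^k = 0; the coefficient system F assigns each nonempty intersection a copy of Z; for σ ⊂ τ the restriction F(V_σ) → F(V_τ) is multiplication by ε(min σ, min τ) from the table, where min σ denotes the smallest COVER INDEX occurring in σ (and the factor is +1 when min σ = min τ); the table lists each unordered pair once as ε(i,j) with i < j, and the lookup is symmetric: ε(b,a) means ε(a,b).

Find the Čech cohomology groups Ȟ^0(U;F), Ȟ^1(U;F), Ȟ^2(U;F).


nerve of the cover:
  V12={x1,x13,x21} V13={x20,x21,x25} V14={x3,x4,x20} V15={x4,x8,x17} V16={x1,x8,x30} V23={x7,x21,x23} V24={x9,x12,x22} V25={x9,x23,x26} V26={x1,x12,x33} V34={x16,x20,x28} V35={x10,x23,x34} V36={x2,x10,x28,x29} V45={x4,x9,x18} V46={x12,x28,x32} V56={x8,x10,x19}
  V123={x21} V126={x1} V134={x20} V145={x4} V156={x8} V235={x23} V245={x9} V246={x12} V346={x28} V356={x10}
C dims 6,15,10; δ0: rk 5, SNF 1^5; δ1: rk 10, SNF 1^9·2
Ȟ^0 = (6 − 5) − 0 = 1, so Ȟ^0 ≅ Z
Ȟ^1 = (15 − 10) − 5 = 0, so Ȟ^1 ≅ 0
Ȟ^2 = (10 − 0) − 10 = 0 plus torsion [2], so Ȟ^2 ≅ Z/2

Ȟ^0(U;F) ≅ Z,  Ȟ^1(U;F) ≅ 0,  Ȟ^2(U;F) ≅ Z/2


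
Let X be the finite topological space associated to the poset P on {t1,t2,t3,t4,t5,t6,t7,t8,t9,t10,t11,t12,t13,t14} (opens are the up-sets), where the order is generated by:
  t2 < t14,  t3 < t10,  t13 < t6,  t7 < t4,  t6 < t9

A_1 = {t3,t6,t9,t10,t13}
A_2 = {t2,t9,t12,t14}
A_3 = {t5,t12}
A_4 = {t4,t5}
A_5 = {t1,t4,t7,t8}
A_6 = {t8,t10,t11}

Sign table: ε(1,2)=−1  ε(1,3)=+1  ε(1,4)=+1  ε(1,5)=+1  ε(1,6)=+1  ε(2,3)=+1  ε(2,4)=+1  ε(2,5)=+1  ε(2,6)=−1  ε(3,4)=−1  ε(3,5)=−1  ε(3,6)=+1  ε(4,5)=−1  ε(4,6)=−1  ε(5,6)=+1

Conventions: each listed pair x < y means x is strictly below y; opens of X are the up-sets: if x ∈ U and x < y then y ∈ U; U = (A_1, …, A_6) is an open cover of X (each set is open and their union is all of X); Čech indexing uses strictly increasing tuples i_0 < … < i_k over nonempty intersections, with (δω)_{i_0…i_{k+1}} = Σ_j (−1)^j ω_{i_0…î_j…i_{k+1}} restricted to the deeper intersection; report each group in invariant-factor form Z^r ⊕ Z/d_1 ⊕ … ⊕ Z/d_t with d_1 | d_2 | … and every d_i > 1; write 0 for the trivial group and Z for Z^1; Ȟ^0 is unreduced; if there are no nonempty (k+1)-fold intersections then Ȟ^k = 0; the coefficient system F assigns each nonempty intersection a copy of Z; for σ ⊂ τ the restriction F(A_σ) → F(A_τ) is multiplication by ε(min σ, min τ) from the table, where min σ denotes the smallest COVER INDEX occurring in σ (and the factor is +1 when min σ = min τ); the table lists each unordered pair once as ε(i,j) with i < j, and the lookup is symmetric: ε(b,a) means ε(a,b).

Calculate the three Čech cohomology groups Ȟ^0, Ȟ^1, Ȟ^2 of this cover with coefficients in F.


Ȟ^0 ≅ 0,  Ȟ^1 ≅ Z/2,  Ȟ^2 ≅ 0

nerve of the cover:
  A12={t9} A16={t10} A23={t12} A34={t5} A45={t4} A56={t8}
C dims 6,6; δ0: rk 6, SNF 1^5·2
Ȟ^0 = (6 − 6) − 0 = 0, so Ȟ^0 ≅ 0
Ȟ^1 = (6 − 0) − 6 = 0 plus torsion [2], so Ȟ^1 ≅ Z/2
Ȟ^2 = (0 − 0) − 0 = 0, so Ȟ^2 ≅ 0


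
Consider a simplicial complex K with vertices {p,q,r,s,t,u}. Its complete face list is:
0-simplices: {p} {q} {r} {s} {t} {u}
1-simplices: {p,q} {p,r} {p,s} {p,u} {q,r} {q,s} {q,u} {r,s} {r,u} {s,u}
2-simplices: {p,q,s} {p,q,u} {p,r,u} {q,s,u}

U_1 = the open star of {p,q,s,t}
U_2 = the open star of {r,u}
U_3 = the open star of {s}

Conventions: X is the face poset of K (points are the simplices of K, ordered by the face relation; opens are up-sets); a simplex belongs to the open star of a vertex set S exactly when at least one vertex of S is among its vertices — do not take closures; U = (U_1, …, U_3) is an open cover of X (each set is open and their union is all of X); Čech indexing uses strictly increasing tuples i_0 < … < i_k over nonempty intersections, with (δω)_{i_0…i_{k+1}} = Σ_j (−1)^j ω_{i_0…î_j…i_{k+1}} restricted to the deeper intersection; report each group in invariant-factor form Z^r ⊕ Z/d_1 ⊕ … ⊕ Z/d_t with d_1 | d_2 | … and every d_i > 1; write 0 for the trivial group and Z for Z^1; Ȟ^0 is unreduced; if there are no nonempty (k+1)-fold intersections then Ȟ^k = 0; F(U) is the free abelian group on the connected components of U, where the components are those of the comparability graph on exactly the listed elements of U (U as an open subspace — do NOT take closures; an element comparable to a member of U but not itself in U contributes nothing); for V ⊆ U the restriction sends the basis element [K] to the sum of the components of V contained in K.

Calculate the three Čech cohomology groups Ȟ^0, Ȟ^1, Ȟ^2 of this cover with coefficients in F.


Ȟ^0(U;F) ≅ Z^2,  Ȟ^1(U;F) ≅ Z^2,  Ȟ^2(U;F) ≅ 0

intersection data:
  U1={{p},{q},{s},{t},{p,q},{p,r},{p,s},{p,u},{q,r},{q,s},{q,u},{r,s},{s,u},{p,q,s},{p,q,u},{p,r,u},{q,s,u}} U2={{r},{u},{p,r},{p,u},{q,r},{q,u},{r,s},{r,u},{s,u},{p,q,u},{p,r,u},{q,s,u}} U3={{s},{p,s},{q,s},{r,s},{s,u},{p,q,s},{q,s,u}}
  U12={{p,r},{p,u},{q,r},{q,u},{r,s},{s,u},{p,q,u},{p,r,u},{q,s,u}} U13={{s},{p,s},{q,s},{r,s},{s,u},{p,q,s},{q,s,u}} U23={{r,s},{s,u},{q,s,u}}
  U123={{r,s},{s,u},{q,s,u}}
components per intersection:
  U1: {{p},{q},{s},{p,q},{p,r},{p,s},{p,u},{q,r},{q,s},{q,u},{r,s},{s,u},{p,q,s},{p,q,u},{p,r,u},{q,s,u}} {{t}}
  U2: {{r},{u},{p,r},{p,u},{q,r},{q,u},{r,s},{r,u},{s,u},{p,q,u},{p,r,u},{q,s,u}}
  U3: {{s},{p,s},{q,s},{r,s},{s,u},{p,q,s},{q,s,u}}
  U12: {{p,r},{p,u},{q,u},{s,u},{p,q,u},{p,r,u},{q,s,u}} {{q,r}} {{r,s}}
  U13: {{s},{p,s},{q,s},{r,s},{s,u},{p,q,s},{q,s,u}}
  U23: {{r,s}} {{s,u},{q,s,u}}
  U123: {{r,s}} {{s,u},{q,s,u}}
C dims 4,6,2; δ0: rk 2, SNF 1^2; δ1: rk 2, SNF 1^2
Ȟ^0 = (4 − 2) − 0 = 2, so Ȟ^0 ≅ Z^2
Ȟ^1 = (6 − 2) − 2 = 2, so Ȟ^1 ≅ Z^2
Ȟ^2 = (2 − 0) − 2 = 0, so Ȟ^2 ≅ 0


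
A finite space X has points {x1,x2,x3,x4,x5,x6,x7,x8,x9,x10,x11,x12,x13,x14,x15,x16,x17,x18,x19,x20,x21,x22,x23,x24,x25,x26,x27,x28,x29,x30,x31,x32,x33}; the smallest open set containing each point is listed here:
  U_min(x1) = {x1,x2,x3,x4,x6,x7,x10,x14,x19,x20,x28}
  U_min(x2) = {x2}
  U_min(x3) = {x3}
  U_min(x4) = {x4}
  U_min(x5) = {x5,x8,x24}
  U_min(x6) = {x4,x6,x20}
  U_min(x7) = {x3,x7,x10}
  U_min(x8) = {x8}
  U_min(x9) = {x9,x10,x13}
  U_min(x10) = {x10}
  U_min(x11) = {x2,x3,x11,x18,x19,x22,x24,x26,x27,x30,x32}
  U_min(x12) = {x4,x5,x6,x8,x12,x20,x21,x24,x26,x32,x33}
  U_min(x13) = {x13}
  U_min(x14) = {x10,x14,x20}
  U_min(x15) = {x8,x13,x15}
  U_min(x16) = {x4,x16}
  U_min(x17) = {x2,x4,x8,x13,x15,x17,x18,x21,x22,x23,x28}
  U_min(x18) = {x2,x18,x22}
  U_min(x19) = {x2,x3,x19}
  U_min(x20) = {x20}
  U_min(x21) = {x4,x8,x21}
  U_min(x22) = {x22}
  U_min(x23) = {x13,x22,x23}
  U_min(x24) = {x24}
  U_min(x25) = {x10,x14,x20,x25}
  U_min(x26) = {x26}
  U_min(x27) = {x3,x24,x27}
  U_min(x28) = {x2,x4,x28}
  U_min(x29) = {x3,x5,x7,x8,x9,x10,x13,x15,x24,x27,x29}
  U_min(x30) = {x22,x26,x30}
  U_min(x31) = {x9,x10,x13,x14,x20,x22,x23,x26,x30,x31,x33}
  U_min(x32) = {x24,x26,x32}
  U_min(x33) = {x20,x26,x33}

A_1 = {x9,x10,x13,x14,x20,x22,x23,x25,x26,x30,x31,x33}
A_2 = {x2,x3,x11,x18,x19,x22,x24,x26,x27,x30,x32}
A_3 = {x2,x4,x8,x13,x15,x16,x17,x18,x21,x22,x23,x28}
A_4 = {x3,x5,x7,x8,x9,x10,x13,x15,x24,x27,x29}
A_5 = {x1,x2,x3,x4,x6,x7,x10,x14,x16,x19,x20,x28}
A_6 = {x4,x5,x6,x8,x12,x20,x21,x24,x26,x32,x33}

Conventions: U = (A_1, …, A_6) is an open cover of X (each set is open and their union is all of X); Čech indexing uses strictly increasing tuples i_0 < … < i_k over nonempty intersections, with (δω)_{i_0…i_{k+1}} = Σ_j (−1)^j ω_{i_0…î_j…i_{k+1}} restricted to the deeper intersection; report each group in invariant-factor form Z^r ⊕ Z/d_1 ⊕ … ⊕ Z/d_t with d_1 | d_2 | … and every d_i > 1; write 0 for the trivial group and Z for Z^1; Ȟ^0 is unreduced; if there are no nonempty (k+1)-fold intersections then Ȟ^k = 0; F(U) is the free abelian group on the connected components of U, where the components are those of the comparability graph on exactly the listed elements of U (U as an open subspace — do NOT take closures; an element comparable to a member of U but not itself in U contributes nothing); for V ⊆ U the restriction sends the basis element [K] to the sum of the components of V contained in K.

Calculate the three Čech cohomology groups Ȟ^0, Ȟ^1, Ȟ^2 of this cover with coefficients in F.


Ȟ^0 = Z, Ȟ^1 = 0 and Ȟ^2 = Z/2

nerve simplices:
  A12={x22,x26,x30} A13={x13,x22,x23} A14={x9,x10,x13} A15={x10,x14,x20} A16={x20,x26,x33} A23={x2,x18,x22} A24={x3,x24,x27} A25={x2,x3,x19} A26={x24,x26,x32} A34={x8,x13,x15} A35={x2,x4,x16,x28} A36={x4,x8,x21} A45={x3,x7,x10} A46={x5,x8,x24} A56={x4,x6,x20}
  A123={x22} A126={x26} A134={x13} A145={x10} A156={x20} A235={x2} A245={x3} A246={x24} A346={x8} A356={x4}
components per intersection:
  A1: {x9,x10,x13,x14,x20,x22,x23,x25,x26,x30,x31,x33}
  A2: {x2,x3,x11,x18,x19,x22,x24,x26,x27,x30,x32}
  A3: {x2,x4,x8,x13,x15,x16,x17,x18,x21,x22,x23,x28}
  A4: {x3,x5,x7,x8,x9,x10,x13,x15,x24,x27,x29}
  A5: {x1,x2,x3,x4,x6,x7,x10,x14,x16,x19,x20,x28}
  A6: {x4,x5,x6,x8,x12,x20,x21,x24,x26,x32,x33}
  A12: {x22,x26,x30}
  A13: {x13,x22,x23}
  A14: {x9,x10,x13}
  A15: {x10,x14,x20}
  A16: {x20,x26,x33}
  A23: {x2,x18,x22}
  A24: {x3,x24,x27}
  A25: {x2,x3,x19}
  A26: {x24,x26,x32}
  A34: {x8,x13,x15}
  A35: {x2,x4,x16,x28}
  A36: {x4,x8,x21}
  A45: {x3,x7,x10}
  A46: {x5,x8,x24}
  A56: {x4,x6,x20}
  A123: {x22}
  A126: {x26}
  A134: {x13}
  A145: {x10}
  A156: {x20}
  A235: {x2}
  A245: {x3}
  A246: {x24}
  A346: {x8}
  A356: {x4}
C dims 6,15,10; δ0: rk 5, SNF 1^5; δ1: rk 10, SNF 1^9·2
degree 0: 6−5−0 = 1 → Ȟ^0 ≅ Z
degree 1: 15−10−5 = 0 → Ȟ^1 ≅ 0
degree 2: 10−0−10 = 0 plus torsion [2] → Ȟ^2 ≅ Z/2


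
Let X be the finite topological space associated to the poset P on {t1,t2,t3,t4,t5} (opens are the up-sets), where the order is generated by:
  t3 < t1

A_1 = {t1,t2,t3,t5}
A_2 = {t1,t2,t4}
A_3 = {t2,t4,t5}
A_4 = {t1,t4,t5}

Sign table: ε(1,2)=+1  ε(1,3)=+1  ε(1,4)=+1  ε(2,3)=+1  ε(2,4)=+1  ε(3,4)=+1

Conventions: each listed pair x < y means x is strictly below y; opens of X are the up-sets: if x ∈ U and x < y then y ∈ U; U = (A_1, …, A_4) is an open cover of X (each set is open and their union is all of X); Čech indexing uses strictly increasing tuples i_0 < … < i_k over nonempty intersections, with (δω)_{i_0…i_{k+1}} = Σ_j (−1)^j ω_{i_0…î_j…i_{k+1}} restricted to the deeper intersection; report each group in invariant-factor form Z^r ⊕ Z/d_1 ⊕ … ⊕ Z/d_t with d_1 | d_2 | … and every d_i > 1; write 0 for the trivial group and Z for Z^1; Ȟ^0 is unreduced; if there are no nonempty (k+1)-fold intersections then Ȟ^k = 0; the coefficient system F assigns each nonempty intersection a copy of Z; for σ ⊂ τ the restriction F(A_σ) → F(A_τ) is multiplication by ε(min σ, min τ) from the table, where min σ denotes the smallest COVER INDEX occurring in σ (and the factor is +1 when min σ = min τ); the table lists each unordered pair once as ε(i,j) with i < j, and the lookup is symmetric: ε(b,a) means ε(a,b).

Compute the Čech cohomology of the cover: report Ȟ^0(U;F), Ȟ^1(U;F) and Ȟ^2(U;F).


Ȟ^0 ≅ Z; Ȟ^1 ≅ 0; Ȟ^2 ≅ Z

nerve of the cover:
  A12={t1,t2} A13={t2,t5} A14={t1,t5} A23={t2,t4} A24={t1,t4} A34={t4,t5}
  A123={t2} A124={t1} A134={t5} A234={t4}
C dims 4,6,4; δ0: rk 3, SNF 1^3; δ1: rk 3, SNF 1^3
Ȟ^0 = (4 − 3) − 0 = 1, so Ȟ^0 ≅ Z
Ȟ^1 = (6 − 3) − 3 = 0, so Ȟ^1 ≅ 0
Ȟ^2 = (4 − 0) − 3 = 1, so Ȟ^2 ≅ Z


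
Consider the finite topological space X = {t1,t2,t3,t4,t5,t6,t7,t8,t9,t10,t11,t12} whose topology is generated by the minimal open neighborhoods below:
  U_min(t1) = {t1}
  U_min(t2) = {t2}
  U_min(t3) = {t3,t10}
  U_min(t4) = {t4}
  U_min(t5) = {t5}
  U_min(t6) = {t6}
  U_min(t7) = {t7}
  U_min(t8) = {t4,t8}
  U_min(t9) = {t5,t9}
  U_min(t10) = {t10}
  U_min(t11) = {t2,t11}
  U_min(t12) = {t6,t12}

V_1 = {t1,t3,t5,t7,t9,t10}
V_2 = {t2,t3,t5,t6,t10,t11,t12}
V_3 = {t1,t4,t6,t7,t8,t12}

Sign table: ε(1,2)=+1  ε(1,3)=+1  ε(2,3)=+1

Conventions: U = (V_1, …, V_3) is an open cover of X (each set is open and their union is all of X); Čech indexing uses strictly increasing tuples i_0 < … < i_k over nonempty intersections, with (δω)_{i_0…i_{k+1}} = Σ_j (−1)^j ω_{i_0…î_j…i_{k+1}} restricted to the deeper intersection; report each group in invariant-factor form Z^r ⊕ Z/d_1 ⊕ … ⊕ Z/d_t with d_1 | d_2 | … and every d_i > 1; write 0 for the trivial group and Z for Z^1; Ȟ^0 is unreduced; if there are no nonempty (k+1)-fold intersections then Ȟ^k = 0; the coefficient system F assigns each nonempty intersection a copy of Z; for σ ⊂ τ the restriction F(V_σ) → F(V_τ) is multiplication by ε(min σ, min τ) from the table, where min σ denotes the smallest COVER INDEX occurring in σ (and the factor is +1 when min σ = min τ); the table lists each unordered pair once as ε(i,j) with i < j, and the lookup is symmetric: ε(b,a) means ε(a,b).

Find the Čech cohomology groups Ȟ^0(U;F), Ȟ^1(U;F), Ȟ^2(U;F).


Ȟ^0(U;F) ≅ Z; Ȟ^1(U;F) ≅ Z; Ȟ^2(U;F) ≅ 0

cover nerve:
  V12={t3,t5,t10} V13={t1,t7} V23={t6,t12}
C dims 3,3; δ0: rk 2, SNF 1^2
Ȟ^0: (3−2)−0=1 ⇒ Z
Ȟ^1: (3−0)−2=1 ⇒ Z
Ȟ^2: (0−0)−0=0 ⇒ 0


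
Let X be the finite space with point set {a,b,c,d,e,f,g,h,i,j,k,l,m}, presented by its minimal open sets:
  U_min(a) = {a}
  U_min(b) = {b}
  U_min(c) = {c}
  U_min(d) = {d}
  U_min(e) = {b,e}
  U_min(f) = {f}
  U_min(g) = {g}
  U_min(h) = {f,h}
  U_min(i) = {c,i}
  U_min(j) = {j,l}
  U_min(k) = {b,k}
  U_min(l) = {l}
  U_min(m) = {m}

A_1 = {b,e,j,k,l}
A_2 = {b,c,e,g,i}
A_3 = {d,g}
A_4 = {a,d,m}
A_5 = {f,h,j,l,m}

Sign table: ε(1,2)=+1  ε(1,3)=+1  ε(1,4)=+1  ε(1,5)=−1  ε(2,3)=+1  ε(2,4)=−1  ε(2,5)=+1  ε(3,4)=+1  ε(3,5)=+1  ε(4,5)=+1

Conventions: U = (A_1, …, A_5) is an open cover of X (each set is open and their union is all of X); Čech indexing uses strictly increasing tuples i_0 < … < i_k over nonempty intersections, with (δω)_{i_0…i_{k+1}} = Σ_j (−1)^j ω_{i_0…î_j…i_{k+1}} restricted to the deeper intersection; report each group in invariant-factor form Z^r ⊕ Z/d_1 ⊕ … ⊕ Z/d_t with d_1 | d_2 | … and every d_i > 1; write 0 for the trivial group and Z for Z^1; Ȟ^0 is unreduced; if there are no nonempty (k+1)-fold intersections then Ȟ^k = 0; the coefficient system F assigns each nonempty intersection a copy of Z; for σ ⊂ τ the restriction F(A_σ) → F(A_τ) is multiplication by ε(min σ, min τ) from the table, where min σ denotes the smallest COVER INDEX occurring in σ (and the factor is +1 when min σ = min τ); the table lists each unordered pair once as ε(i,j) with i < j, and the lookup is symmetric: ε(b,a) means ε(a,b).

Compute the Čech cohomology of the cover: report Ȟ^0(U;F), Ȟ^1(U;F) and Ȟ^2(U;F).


Ȟ^0 = 0; Ȟ^1 = Z/2; Ȟ^2 = 0

intersection data:
  A12={b,e} A15={j,l} A23={g} A34={d} A45={m}
C dims 5,5; δ0: rk 5, SNF 1^4·2
Ȟ^0 = (5 − 5) − 0 = 0, so Ȟ^0 ≅ 0
Ȟ^1 = (5 − 0) − 5 = 0 plus torsion [2], so Ȟ^1 ≅ Z/2
Ȟ^2 = (0 − 0) − 0 = 0, so Ȟ^2 ≅ 0


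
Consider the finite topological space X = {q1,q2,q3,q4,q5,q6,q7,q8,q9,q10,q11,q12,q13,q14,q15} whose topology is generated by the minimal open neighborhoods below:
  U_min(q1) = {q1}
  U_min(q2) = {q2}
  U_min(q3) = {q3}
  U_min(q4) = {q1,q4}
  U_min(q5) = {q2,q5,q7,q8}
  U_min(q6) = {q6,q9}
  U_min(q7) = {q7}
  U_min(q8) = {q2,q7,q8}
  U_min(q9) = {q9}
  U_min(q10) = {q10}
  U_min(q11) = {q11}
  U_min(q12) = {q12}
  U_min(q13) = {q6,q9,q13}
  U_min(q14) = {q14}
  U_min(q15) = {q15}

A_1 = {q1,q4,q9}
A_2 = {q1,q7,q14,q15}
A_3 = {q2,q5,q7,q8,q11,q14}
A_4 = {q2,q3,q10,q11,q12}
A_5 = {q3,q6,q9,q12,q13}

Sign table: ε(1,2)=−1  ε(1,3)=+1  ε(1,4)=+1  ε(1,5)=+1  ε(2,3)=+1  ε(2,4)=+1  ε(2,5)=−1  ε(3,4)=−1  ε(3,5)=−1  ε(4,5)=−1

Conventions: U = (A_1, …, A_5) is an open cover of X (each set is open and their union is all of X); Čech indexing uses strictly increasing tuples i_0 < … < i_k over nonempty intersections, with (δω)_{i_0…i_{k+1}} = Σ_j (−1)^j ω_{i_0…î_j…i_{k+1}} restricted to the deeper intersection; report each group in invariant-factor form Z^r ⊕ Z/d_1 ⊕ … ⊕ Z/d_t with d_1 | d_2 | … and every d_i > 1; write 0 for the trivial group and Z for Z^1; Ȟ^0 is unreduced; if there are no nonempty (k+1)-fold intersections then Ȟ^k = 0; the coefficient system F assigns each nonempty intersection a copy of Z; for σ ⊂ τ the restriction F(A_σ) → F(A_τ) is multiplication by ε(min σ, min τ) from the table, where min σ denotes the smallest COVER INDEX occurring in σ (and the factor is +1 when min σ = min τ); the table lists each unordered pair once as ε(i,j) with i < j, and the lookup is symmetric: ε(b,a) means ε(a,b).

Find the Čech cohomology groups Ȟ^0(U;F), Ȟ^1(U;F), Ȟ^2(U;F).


cover nerve:
  A12={q1} A15={q9} A23={q7,q14} A34={q2,q11} A45={q3,q12}
C dims 5,5; δ0: rk 5, SNF 1^4·2
Ȟ^0: (5−5)−0=0 ⇒ 0
Ȟ^1: (5−0)−5=0 plus torsion [2] ⇒ Z/2
Ȟ^2: (0−0)−0=0 ⇒ 0

Ȟ^0 = 0; Ȟ^1 = Z/2; Ȟ^2 = 0


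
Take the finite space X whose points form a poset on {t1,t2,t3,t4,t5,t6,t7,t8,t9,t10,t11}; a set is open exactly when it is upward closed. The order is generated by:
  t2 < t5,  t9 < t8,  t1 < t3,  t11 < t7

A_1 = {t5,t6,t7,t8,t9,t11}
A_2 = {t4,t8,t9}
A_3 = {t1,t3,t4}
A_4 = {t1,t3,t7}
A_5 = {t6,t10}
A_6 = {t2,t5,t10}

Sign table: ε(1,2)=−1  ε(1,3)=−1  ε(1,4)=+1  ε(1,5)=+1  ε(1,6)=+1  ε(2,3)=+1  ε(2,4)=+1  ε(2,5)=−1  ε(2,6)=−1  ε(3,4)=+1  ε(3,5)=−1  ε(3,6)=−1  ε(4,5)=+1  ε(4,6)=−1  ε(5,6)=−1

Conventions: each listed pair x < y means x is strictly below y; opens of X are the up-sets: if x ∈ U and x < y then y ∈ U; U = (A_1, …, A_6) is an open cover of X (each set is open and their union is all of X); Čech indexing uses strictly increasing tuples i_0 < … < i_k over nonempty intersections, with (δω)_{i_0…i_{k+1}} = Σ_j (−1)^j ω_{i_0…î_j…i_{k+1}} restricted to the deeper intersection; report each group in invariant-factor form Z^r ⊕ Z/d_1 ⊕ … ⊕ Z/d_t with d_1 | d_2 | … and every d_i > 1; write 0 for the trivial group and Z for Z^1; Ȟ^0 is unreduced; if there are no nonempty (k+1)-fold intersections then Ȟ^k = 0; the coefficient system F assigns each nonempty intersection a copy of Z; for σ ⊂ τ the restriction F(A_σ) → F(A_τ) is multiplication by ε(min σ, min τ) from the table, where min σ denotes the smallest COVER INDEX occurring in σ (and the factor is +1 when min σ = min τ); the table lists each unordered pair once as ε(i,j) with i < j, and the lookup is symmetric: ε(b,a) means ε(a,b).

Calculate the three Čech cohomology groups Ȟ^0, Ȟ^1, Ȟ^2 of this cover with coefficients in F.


Ȟ^0 = 0, Ȟ^1 = Z ⊕ Z/2 and Ȟ^2 = 0

nerve of the cover:
  A12={t8,t9} A14={t7} A15={t6} A16={t5} A23={t4} A34={t1,t3} A56={t10}
C dims 6,7; δ0: rk 6, SNF 1^5·2
Ȟ^0 = (6 − 6) − 0 = 0, so Ȟ^0 ≅ 0
Ȟ^1 = (7 − 0) − 6 = 1 plus torsion [2], so Ȟ^1 ≅ Z ⊕ Z/2
Ȟ^2 = (0 − 0) − 0 = 0, so Ȟ^2 ≅ 0


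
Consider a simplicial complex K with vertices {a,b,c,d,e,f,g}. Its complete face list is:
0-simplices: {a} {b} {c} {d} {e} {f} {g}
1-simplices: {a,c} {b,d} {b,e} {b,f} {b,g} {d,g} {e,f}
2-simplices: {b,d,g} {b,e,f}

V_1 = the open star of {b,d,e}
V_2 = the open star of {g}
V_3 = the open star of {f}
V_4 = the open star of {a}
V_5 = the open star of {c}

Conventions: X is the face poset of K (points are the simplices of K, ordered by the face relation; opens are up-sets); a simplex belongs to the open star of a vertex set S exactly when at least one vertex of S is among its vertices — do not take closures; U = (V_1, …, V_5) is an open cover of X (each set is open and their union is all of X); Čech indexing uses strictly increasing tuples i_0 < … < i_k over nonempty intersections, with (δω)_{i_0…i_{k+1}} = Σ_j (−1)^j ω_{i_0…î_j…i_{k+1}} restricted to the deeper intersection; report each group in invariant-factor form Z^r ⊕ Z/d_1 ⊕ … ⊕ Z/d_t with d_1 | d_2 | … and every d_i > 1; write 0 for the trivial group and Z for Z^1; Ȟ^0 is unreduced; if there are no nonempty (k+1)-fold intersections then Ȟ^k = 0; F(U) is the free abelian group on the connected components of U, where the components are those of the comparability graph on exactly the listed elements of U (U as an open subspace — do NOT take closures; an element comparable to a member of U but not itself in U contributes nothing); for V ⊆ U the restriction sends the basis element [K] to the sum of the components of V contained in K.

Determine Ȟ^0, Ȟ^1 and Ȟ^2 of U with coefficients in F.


Ȟ^0 ≅ Z^2, Ȟ^1 ≅ 0 and Ȟ^2 ≅ 0

nerve of the cover:
  V1={{b},{d},{e},{b,d},{b,e},{b,f},{b,g},{d,g},{e,f},{b,d,g},{b,e,f}} V2={{g},{b,g},{d,g},{b,d,g}} V3={{f},{b,f},{e,f},{b,e,f}} V4={{a},{a,c}} V5={{c},{a,c}}
  V12={{b,g},{d,g},{b,d,g}} V13={{b,f},{e,f},{b,e,f}} V45={{a,c}}
components per intersection:
  V1: {{b},{d},{e},{b,d},{b,e},{b,f},{b,g},{d,g},{e,f},{b,d,g},{b,e,f}}
  V2: {{g},{b,g},{d,g},{b,d,g}}
  V3: {{f},{b,f},{e,f},{b,e,f}}
  V4: {{a},{a,c}}
  V5: {{c},{a,c}}
  V12: {{b,g},{d,g},{b,d,g}}
  V13: {{b,f},{e,f},{b,e,f}}
  V45: {{a,c}}
C dims 5,3; δ0: rk 3, SNF 1^3
Ȟ^0 = (5 − 3) − 0 = 2, so Ȟ^0 ≅ Z^2
Ȟ^1 = (3 − 0) − 3 = 0, so Ȟ^1 ≅ 0
Ȟ^2 = (0 − 0) − 0 = 0, so Ȟ^2 ≅ 0


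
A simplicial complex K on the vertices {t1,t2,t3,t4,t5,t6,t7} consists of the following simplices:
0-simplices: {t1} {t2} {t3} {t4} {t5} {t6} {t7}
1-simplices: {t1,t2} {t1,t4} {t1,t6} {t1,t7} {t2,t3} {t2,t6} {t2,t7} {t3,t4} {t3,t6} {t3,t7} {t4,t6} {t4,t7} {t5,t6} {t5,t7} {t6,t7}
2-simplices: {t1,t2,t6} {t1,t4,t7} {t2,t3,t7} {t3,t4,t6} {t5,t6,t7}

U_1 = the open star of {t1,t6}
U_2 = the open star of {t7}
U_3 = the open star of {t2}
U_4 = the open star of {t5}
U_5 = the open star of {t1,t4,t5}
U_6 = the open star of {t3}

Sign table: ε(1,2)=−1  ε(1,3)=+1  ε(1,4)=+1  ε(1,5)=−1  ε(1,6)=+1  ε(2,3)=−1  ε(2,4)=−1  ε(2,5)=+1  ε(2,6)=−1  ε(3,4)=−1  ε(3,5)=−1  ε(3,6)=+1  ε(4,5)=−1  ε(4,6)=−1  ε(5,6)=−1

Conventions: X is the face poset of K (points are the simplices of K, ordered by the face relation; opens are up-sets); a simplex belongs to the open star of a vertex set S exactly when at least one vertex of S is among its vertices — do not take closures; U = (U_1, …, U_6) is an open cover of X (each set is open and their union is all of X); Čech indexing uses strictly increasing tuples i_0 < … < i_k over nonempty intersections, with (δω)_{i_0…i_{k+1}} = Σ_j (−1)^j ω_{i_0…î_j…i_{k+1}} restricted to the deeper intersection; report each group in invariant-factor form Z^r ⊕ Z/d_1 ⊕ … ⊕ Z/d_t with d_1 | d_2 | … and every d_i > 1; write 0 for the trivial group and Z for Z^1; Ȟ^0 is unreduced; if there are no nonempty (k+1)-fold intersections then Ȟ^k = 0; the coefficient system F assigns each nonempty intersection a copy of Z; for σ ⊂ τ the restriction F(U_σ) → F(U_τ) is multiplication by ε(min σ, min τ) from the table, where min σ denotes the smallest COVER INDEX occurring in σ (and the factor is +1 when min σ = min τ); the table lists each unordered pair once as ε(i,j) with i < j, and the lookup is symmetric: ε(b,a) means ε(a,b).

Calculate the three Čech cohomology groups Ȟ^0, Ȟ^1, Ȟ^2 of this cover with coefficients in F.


Ȟ^0 = Z, Ȟ^1 = Z^2 and Ȟ^2 = 0

nerve simplices:
  U1={{t1},{t6},{t1,t2},{t1,t4},{t1,t6},{t1,t7},{t2,t6},{t3,t6},{t4,t6},{t5,t6},{t6,t7},{t1,t2,t6},{t1,t4,t7},{t3,t4,t6},{t5,t6,t7}} U2={{t7},{t1,t7},{t2,t7},{t3,t7},{t4,t7},{t5,t7},{t6,t7},{t1,t4,t7},{t2,t3,t7},{t5,t6,t7}} U3={{t2},{t1,t2},{t2,t3},{t2,t6},{t2,t7},{t1,t2,t6},{t2,t3,t7}} U4={{t5},{t5,t6},{t5,t7},{t5,t6,t7}} U5={{t1},{t4},{t5},{t1,t2},{t1,t4},{t1,t6},{t1,t7},{t3,t4},{t4,t6},{t4,t7},{t5,t6},{t5,t7},{t1,t2,t6},{t1,t4,t7},{t3,t4,t6},{t5,t6,t7}} U6={{t3},{t2,t3},{t3,t4},{t3,t6},{t3,t7},{t2,t3,t7},{t3,t4,t6}}
  U12={{t1,t7},{t6,t7},{t1,t4,t7},{t5,t6,t7}} U13={{t1,t2},{t2,t6},{t1,t2,t6}} U14={{t5,t6},{t5,t6,t7}} U15={{t1},{t1,t2},{t1,t4},{t1,t6},{t1,t7},{t4,t6},{t5,t6},{t1,t2,t6},{t1,t4,t7},{t3,t4,t6},{t5,t6,t7}} U16={{t3,t6},{t3,t4,t6}} U23={{t2,t7},{t2,t3,t7}} U24={{t5,t7},{t5,t6,t7}} U25={{t1,t7},{t4,t7},{t5,t7},{t1,t4,t7},{t5,t6,t7}} U26={{t3,t7},{t2,t3,t7}} U35={{t1,t2},{t1,t2,t6}} U36={{t2,t3},{t2,t3,t7}} U45={{t5},{t5,t6},{t5,t7},{t5,t6,t7}} U56={{t3,t4},{t3,t4,t6}}
  U124={{t5,t6,t7}} U125={{t1,t7},{t1,t4,t7},{t5,t6,t7}} U135={{t1,t2},{t1,t2,t6}} U145={{t5,t6},{t5,t6,t7}} U156={{t3,t4,t6}} U236={{t2,t3,t7}} U245={{t5,t7},{t5,t6,t7}}
  U1245={{t5,t6,t7}}
C dims 6,13,7,1; δ0: rk 5, SNF 1^5; δ1: rk 6, SNF 1^6; δ2: rk 1, SNF 1^1
degree 0: 6−5−0 = 1 → Ȟ^0 ≅ Z
degree 1: 13−6−5 = 2 → Ȟ^1 ≅ Z^2
degree 2: 7−1−6 = 0 → Ȟ^2 ≅ 0


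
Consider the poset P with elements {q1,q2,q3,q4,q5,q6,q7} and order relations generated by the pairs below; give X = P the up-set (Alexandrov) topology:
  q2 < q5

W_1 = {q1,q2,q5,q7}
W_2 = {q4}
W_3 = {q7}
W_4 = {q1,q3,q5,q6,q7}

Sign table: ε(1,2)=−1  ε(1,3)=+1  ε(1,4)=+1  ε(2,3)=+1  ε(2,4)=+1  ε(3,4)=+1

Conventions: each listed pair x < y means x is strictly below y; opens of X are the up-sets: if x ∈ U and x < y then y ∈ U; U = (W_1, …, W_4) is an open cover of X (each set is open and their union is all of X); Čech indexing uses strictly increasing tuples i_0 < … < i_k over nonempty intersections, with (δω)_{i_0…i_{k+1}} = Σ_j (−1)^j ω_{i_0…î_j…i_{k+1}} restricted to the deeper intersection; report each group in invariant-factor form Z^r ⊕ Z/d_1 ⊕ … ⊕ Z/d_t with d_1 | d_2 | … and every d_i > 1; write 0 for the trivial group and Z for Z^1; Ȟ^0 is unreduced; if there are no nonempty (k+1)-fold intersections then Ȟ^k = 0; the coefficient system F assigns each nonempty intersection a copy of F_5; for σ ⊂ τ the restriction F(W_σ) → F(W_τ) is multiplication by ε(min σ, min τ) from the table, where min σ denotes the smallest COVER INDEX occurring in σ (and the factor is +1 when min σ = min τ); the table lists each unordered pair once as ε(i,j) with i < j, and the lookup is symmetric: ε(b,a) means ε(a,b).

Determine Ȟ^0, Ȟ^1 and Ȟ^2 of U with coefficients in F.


Ȟ^0 = Z/5 ⊕ Z/5,  Ȟ^1 = 0,  Ȟ^2 = 0

nerve simplices:
  W13={q7} W14={q1,q5,q7} W34={q7}
  W134={q7}
C dims 4,3,1; δ0: rk_F5 2; δ1: rk_F5 1
degree 0: 4−2−0 = 2 → Ȟ^0 ≅ Z/5 ⊕ Z/5
degree 1: 3−1−2 = 0 → Ȟ^1 ≅ 0
degree 2: 1−0−1 = 0 → Ȟ^2 ≅ 0
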